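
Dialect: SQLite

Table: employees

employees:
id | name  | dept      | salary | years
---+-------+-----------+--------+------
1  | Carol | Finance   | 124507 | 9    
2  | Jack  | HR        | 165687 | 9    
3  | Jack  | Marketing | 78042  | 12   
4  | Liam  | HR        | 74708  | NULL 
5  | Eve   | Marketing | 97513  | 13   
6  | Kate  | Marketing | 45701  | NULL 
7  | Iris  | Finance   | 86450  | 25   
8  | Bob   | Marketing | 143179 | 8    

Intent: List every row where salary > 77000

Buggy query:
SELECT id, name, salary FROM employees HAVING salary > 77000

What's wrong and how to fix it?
Bug: HAVING filters the output of aggregation, but this query has no GROUP BY and no aggregate functions, so SQLite rejects it (HAVING clause on a non-aggregate query); the condition here is per row

Fix: Replace HAVING with WHERE since the condition applies to individual rows

Corrected query:
SELECT id, name, salary FROM employees WHERE salary > 77000

Result:
id | name  | salary
---+-------+-------
1  | Carol | 124507
2  | Jack  | 165687
3  | Jack  | 78042 
5  | Eve   | 97513 
7  | Iris  | 86450 
8  | Bob   | 143179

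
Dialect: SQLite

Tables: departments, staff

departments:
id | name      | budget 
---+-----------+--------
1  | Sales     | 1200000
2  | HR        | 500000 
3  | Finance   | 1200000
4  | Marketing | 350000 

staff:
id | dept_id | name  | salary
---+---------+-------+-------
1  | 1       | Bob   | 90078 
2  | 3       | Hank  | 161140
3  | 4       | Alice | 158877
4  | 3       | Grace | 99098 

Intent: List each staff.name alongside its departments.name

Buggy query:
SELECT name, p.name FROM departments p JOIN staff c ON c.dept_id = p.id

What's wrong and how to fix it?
Bug: Both tables have a 'name' column; the unqualified reference is ambiguous

Fix: Prefix ambiguous columns with the table alias

Corrected query:
SELECT c.name, p.name FROM departments p JOIN staff c ON c.dept_id = p.id

Result:
name  | name     
------+----------
Bob   | Sales    
Hank  | Finance  
Alice | Marketing
Grace | Finance  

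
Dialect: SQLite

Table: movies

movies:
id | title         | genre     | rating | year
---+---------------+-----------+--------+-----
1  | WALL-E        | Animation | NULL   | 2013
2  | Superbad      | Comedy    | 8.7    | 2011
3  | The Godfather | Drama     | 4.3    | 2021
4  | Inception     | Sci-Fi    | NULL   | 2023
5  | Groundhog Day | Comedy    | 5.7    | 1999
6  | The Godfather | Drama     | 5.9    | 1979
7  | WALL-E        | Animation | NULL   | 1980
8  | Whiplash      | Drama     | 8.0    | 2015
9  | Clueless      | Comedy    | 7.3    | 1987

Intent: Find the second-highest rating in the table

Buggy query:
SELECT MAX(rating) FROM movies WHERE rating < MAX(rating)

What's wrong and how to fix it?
Bug: MAX(rating) on the right of the comparison is an aggregate-in-WHERE error

Fix: Put the inner MAX in a scalar subquery

Corrected query:
SELECT MAX(rating) FROM movies WHERE rating < (SELECT MAX(rating) FROM movies)

Result:
MAX(rating)
-----------
8          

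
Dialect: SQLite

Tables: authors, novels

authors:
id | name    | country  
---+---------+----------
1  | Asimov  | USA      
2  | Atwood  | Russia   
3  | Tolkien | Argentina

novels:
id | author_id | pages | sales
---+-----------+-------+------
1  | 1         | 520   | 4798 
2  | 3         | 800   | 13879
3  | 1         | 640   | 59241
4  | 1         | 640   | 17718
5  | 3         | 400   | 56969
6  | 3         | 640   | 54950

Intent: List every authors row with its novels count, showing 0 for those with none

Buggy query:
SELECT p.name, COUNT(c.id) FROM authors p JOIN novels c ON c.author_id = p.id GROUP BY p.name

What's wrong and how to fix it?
Bug: An inner join excludes parents with zero children

Fix: Switch to LEFT JOIN to retain unmatched parent rows

Corrected query:
SELECT p.name, COUNT(c.id) FROM authors p LEFT JOIN novels c ON c.author_id = p.id GROUP BY p.name

Result:
name    | COUNT(c.id)
--------+------------
Asimov  | 3          
Atwood  | 0          
Tolkien | 3          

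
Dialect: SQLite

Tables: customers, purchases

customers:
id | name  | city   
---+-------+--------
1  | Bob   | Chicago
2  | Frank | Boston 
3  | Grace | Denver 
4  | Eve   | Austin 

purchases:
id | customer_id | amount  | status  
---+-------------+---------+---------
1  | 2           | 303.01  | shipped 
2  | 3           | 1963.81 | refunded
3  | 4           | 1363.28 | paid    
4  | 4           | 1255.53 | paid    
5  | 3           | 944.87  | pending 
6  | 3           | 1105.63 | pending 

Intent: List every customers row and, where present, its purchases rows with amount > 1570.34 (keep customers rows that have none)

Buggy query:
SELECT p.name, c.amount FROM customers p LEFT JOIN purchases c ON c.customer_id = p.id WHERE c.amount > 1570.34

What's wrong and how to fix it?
Bug: Filtering c.amount in WHERE discards the NULL rows produced by LEFT JOIN, turning it into an inner join

Fix: Put 'c.amount > 1570.34' in the JOIN's ON clause instead of WHERE

Corrected query:
SELECT p.name, c.amount FROM customers p LEFT JOIN purchases c ON c.customer_id = p.id AND c.amount > 1570.34

Result:
name  | amount 
------+--------
Bob   | NULL   
Frank | NULL   
Grace | 1963.81
Eve   | NULL   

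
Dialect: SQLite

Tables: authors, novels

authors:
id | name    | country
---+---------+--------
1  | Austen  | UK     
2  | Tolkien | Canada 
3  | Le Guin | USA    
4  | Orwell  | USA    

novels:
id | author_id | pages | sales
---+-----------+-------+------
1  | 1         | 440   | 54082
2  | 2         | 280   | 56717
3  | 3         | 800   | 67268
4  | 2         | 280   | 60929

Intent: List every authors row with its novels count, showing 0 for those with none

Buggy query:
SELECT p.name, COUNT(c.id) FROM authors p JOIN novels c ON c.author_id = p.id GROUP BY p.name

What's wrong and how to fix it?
Bug: An inner join excludes parents with zero children

Fix: Use LEFT JOIN so parents without children still appear (COUNT(c.id) gives 0)

Corrected query:
SELECT p.name, COUNT(c.id) FROM authors p LEFT JOIN novels c ON c.author_id = p.id GROUP BY p.name

Result:
name    | COUNT(c.id)
--------+------------
Austen  | 1          
Le Guin | 1          
Orwell  | 0          
Tolkien | 2          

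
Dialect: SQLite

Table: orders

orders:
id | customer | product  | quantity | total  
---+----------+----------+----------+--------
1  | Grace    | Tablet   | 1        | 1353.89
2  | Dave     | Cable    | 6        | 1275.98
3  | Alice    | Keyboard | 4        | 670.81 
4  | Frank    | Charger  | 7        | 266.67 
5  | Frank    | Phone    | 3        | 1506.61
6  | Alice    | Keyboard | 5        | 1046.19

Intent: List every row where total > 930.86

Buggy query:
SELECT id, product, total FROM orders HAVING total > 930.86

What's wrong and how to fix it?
Bug: HAVING filters the output of aggregation, but this query has no GROUP BY and no aggregate functions, so SQLite rejects it (HAVING clause on a non-aggregate query); the condition here is per row

Fix: Use WHERE for row-level filtering

Corrected query:
SELECT id, product, total FROM orders WHERE total > 930.86

Result:
id | product  | total  
---+----------+--------
1  | Tablet   | 1353.89
2  | Cable    | 1275.98
5  | Phone    | 1506.61
6  | Keyboard | 1046.19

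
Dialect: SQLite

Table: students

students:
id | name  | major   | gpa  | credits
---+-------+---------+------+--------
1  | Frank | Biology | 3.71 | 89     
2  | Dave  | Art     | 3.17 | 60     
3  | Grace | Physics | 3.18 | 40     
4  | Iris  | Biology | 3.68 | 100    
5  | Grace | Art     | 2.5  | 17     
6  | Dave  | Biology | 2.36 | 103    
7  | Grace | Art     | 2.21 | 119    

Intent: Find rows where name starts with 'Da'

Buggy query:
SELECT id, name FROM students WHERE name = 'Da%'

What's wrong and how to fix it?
Bug: '=' compares the literal string including the % character; pattern matching needs LIKE

Fix: Use LIKE for wildcard pattern matching

Corrected query:
SELECT id, name FROM students WHERE name LIKE 'Da%'

Result:
id | name
---+-----
2  | Dave
6  | Dave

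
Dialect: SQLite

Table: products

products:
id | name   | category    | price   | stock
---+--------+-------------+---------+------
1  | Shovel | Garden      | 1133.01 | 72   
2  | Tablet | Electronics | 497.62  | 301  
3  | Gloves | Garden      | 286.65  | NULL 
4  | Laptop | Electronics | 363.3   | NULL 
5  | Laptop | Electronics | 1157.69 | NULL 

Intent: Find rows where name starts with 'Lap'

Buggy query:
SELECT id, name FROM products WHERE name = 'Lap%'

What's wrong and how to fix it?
Bug: Wildcards only work with LIKE; '=' treats '%' as a literal character

Fix: Use LIKE for wildcard pattern matching

Corrected query:
SELECT id, name FROM products WHERE name LIKE 'Lap%'

Result:
id | name  
---+-------
4  | Laptop
5  | Laptop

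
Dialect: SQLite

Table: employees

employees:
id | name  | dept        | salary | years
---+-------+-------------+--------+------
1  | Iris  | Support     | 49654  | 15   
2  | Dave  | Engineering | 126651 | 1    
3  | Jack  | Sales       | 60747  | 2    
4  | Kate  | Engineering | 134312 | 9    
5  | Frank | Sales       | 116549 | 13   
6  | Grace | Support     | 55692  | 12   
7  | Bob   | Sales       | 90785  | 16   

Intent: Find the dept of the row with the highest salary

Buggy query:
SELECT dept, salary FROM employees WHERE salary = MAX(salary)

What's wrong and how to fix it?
Bug: WHERE is evaluated per row; an aggregate over the whole table isn't defined there

Fix: Use a subquery: WHERE salary = (SELECT MAX(salary) FROM employees)

Corrected query:
SELECT dept, salary FROM employees WHERE salary = (SELECT MAX(salary) FROM employees)

Result:
dept        | salary
------------+-------
Engineering | 134312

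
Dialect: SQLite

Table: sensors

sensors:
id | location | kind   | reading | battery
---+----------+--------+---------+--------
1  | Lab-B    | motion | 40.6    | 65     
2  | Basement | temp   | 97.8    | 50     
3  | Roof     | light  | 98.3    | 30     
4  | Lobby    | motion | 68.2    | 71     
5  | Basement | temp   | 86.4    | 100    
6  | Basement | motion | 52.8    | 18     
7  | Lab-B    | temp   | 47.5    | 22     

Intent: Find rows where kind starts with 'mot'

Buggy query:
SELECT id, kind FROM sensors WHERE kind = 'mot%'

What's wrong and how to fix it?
Bug: '=' compares the literal string including the % character; pattern matching needs LIKE

Fix: Use LIKE for wildcard pattern matching

Corrected query:
SELECT id, kind FROM sensors WHERE kind LIKE 'mot%'

Result:
id | kind  
---+-------
1  | motion
4  | motion
6  | motion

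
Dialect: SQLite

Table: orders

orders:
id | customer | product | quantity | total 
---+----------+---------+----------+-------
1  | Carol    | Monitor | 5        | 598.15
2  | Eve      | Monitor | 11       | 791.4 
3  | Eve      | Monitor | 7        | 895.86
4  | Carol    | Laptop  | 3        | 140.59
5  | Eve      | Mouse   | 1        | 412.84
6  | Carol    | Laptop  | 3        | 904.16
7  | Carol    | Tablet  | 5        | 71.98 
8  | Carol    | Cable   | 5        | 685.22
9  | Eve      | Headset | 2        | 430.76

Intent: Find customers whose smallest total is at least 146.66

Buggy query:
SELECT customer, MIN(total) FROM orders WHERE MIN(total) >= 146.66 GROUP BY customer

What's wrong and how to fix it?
Bug: MIN() in WHERE is a misuse of aggregate

Fix: Replace WHERE with HAVING after the GROUP BY

Corrected query:
SELECT customer, MIN(total) FROM orders GROUP BY customer HAVING MIN(total) >= 146.66

Result:
customer | MIN(total)
---------+-----------
Eve      | 412.84    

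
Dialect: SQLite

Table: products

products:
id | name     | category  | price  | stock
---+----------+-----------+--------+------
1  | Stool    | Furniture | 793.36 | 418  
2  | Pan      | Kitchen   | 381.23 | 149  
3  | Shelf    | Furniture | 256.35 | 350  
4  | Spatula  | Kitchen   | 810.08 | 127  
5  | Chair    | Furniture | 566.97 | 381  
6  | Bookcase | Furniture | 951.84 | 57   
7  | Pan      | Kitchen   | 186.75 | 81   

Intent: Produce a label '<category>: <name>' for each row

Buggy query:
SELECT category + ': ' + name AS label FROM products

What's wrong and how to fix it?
Bug: SQLite uses || for string concatenation; + coerces text to numbers (yielding 0)

Fix: Use the || operator for string concatenation

Corrected query:
SELECT category || ': ' || name AS label FROM products

Result:
label              
-------------------
Furniture: Stool   
Kitchen: Pan       
Furniture: Shelf   
Kitchen: Spatula   
Furniture: Chair   
Furniture: Bookcase
Kitchen: Pan       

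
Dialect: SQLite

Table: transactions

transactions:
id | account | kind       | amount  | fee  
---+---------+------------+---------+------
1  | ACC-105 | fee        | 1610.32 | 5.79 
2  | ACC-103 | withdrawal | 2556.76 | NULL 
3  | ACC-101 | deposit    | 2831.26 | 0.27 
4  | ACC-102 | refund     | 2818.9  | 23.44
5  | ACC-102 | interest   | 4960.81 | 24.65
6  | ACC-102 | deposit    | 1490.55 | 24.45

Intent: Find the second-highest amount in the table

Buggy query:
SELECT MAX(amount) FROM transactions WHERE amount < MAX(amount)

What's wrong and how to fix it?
Bug: The inner MAX is an aggregate inside WHERE, which is not allowed

Fix: Compute the overall MAX in a subquery, then take MAX of rows below it

Corrected query:
SELECT MAX(amount) FROM transactions WHERE amount < (SELECT MAX(amount) FROM transactions)

Result:
MAX(amount)
-----------
2831.26    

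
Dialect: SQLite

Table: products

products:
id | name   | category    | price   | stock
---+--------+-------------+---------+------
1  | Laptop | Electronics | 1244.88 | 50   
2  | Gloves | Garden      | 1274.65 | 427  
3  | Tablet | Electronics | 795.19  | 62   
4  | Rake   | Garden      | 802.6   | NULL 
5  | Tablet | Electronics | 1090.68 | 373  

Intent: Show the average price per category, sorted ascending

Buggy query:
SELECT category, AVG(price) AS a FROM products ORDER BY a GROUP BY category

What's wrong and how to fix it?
Bug: GROUP BY must precede ORDER BY

Fix: Reorder: SELECT … FROM … GROUP BY … ORDER BY …

Corrected query:
SELECT category, AVG(price) AS a FROM products GROUP BY category ORDER BY a

Result:
category    | a          
------------+------------
Garden      | 1038.625   
Electronics | 1043.583333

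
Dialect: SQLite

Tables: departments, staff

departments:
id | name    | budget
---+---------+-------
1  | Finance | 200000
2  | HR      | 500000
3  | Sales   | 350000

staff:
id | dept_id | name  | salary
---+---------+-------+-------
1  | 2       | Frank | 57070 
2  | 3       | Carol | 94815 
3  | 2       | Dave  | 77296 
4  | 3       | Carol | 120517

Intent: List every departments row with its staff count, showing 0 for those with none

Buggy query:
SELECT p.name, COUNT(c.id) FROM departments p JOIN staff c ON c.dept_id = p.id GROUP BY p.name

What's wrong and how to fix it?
Bug: An inner join excludes parents with zero children

Fix: Use LEFT JOIN so parents without children still appear (COUNT(c.id) gives 0)

Corrected query:
SELECT p.name, COUNT(c.id) FROM departments p LEFT JOIN staff c ON c.dept_id = p.id GROUP BY p.name

Result:
name    | COUNT(c.id)
--------+------------
Finance | 0          
HR      | 2          
Sales   | 2          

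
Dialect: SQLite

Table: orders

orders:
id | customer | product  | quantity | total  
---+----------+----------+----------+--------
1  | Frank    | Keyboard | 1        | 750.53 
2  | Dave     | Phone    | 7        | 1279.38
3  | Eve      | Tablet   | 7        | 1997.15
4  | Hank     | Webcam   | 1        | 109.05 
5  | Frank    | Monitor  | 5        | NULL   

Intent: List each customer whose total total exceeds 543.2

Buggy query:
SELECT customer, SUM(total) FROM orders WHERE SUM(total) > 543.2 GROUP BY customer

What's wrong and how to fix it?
Bug: SUM(total) is an aggregate, but WHERE filters rows before aggregation

Fix: Move the aggregate condition to a HAVING clause

Corrected query:
SELECT customer, SUM(total) FROM orders GROUP BY customer HAVING SUM(total) > 543.2

Result:
customer | SUM(total)
---------+-----------
Dave     | 1279.38   
Eve      | 1997.15   
Frank    | 750.53    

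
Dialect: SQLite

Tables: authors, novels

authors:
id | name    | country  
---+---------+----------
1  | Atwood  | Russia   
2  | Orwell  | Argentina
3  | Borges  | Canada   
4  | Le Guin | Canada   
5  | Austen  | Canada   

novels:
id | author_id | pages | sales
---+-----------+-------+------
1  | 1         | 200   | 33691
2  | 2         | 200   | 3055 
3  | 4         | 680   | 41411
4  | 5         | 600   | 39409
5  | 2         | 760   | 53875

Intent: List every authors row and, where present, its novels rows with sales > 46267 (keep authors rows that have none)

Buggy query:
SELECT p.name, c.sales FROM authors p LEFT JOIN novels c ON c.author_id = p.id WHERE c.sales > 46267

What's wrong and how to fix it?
Bug: Filtering c.sales in WHERE discards the NULL rows produced by LEFT JOIN, turning it into an inner join

Fix: Put 'c.sales > 46267' in the JOIN's ON clause instead of WHERE

Corrected query:
SELECT p.name, c.sales FROM authors p LEFT JOIN novels c ON c.author_id = p.id AND c.sales > 46267

Result:
name    | sales
--------+------
Atwood  | NULL 
Orwell  | 53875
Borges  | NULL 
Le Guin | NULL 
Austen  | NULL 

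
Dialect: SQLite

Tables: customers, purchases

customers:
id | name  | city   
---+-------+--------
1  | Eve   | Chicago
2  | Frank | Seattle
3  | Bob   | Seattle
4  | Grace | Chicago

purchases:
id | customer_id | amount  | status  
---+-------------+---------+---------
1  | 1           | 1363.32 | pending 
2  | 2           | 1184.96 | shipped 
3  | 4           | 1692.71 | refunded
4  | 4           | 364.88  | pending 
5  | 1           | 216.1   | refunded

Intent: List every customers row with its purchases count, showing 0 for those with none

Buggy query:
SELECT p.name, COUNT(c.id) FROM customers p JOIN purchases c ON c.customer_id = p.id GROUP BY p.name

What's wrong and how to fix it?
Bug: An inner join excludes parents with zero children

Fix: Use LEFT JOIN so parents without children still appear (COUNT(c.id) gives 0)

Corrected query:
SELECT p.name, COUNT(c.id) FROM customers p LEFT JOIN purchases c ON c.customer_id = p.id GROUP BY p.name

Result:
name  | COUNT(c.id)
------+------------
Bob   | 0          
Eve   | 2          
Frank | 1          
Grace | 2          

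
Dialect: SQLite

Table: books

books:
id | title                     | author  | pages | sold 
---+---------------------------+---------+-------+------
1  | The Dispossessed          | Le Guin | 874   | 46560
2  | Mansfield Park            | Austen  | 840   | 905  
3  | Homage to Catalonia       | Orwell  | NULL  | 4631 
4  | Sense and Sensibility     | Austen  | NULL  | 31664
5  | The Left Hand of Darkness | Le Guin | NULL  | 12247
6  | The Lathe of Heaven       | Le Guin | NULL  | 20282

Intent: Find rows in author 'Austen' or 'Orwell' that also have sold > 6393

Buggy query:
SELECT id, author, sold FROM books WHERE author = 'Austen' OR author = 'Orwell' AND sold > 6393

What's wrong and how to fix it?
Bug: Without parentheses, AND is evaluated before OR, so the sold filter only applies to the 'Orwell' branch

Fix: Add parentheses around the OR so the AND applies to both alternatives

Corrected query:
SELECT id, author, sold FROM books WHERE (author = 'Austen' OR author = 'Orwell') AND sold > 6393

Result:
id | author | sold 
---+--------+------
4  | Austen | 31664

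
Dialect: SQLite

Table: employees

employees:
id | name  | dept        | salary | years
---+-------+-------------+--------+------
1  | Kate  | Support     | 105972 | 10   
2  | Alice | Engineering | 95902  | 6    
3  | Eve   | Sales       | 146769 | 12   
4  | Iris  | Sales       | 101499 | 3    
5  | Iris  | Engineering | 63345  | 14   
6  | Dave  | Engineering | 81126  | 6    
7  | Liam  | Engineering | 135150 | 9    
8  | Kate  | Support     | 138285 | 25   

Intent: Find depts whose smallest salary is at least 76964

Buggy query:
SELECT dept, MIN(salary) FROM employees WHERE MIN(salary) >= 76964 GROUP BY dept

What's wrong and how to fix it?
Bug: Aggregates like MIN are computed per group after WHERE runs

Fix: Use HAVING for the per-group MIN condition

Corrected query:
SELECT dept, MIN(salary) FROM employees GROUP BY dept HAVING MIN(salary) >= 76964

Result:
dept    | MIN(salary)
--------+------------
Sales   | 101499     
Support | 105972     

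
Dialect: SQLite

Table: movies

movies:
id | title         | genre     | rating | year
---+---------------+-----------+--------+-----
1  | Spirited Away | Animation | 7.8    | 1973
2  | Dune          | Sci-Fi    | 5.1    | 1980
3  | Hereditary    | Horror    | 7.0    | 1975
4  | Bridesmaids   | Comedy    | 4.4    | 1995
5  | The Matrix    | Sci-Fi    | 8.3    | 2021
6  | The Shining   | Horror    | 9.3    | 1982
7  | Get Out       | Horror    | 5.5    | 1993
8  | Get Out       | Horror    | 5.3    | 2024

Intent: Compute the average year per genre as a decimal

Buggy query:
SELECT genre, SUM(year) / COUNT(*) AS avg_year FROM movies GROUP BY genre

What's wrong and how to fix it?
Bug: SUM(year) and COUNT(*) are both integers; the division truncates the fractional part

Fix: Cast one side to REAL so the division keeps the fractional part

Corrected query:
SELECT genre, SUM(year) * 1.0 / COUNT(*) AS avg_year FROM movies GROUP BY genre

Result:
genre     | avg_year
----------+---------
Animation | 1973    
Comedy    | 1995    
Horror    | 1993.5  
Sci-Fi    | 2000.5  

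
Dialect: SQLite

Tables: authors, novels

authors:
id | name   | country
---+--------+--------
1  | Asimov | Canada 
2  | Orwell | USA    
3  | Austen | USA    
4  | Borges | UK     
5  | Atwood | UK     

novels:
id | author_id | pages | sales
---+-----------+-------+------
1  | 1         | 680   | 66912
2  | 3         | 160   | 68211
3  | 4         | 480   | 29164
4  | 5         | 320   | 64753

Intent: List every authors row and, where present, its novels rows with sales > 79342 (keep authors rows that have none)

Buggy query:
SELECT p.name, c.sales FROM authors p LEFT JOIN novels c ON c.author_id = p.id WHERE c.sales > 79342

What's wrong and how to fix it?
Bug: A WHERE condition on the right-hand table after LEFT JOIN drops unmatched parents

Fix: Put 'c.sales > 79342' in the JOIN's ON clause instead of WHERE

Corrected query:
SELECT p.name, c.sales FROM authors p LEFT JOIN novels c ON c.author_id = p.id AND c.sales > 79342

Result:
name   | sales
-------+------
Asimov | NULL 
Orwell | NULL 
Austen | NULL 
Borges | NULL 
Atwood | NULL 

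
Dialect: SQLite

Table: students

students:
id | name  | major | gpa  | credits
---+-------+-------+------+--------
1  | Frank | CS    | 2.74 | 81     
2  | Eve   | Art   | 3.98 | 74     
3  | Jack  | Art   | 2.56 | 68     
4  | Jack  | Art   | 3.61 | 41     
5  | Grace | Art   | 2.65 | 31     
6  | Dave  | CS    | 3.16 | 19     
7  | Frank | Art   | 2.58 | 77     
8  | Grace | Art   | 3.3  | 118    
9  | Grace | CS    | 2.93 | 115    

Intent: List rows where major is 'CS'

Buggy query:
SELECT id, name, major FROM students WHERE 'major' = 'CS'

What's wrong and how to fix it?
Bug: 'major' in single quotes is a string literal, not the column; the comparison is literal-vs-literal and never true

Fix: Reference the column as major without single quotes

Corrected query:
SELECT id, name, major FROM students WHERE major = 'CS'

Result:
id | name  | major
---+-------+------
1  | Frank | CS   
6  | Dave  | CS   
9  | Grace | CS   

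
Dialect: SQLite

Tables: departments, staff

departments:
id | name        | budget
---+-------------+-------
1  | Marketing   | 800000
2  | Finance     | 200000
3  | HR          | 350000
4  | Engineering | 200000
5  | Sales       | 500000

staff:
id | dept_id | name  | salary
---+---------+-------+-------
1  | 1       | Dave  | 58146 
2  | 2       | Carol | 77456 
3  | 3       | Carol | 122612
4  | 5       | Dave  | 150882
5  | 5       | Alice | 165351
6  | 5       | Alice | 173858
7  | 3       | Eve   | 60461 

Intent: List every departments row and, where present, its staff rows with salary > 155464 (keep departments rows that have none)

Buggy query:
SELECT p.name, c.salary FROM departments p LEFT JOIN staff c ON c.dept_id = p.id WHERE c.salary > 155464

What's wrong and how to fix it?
Bug: Filtering c.salary in WHERE discards the NULL rows produced by LEFT JOIN, turning it into an inner join

Fix: Put 'c.salary > 155464' in the JOIN's ON clause instead of WHERE

Corrected query:
SELECT p.name, c.salary FROM departments p LEFT JOIN staff c ON c.dept_id = p.id AND c.salary > 155464

Result:
name        | salary
------------+-------
Marketing   | NULL  
Finance     | NULL  
HR          | NULL  
Engineering | NULL  
Sales       | 165351
Sales       | 173858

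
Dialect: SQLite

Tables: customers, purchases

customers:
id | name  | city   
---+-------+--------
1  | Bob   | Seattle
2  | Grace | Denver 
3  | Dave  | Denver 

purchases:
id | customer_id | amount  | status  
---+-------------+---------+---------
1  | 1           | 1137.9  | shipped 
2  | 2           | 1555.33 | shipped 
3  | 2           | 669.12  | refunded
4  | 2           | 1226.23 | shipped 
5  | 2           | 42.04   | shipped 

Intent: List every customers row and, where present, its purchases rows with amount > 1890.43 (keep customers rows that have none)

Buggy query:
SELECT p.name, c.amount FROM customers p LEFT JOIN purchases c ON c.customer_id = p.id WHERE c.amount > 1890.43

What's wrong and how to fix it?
Bug: A WHERE condition on the right-hand table after LEFT JOIN drops unmatched parents

Fix: Move the right-table condition into the ON clause so unmatched parents are kept

Corrected query:
SELECT p.name, c.amount FROM customers p LEFT JOIN purchases c ON c.customer_id = p.id AND c.amount > 1890.43

Result:
name  | amount
------+-------
Bob   | NULL  
Grace | NULL  
Dave  | NULL  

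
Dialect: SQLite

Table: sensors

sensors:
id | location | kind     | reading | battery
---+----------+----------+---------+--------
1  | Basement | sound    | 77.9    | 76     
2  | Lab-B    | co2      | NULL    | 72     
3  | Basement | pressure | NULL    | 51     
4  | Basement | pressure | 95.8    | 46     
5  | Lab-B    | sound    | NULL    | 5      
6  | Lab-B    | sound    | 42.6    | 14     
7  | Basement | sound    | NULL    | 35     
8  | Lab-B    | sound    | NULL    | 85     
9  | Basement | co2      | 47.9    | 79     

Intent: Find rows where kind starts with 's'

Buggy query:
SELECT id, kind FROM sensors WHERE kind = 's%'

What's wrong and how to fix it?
Bug: '=' compares the literal string including the % character; pattern matching needs LIKE

Fix: Use LIKE for wildcard pattern matching

Corrected query:
SELECT id, kind FROM sensors WHERE kind LIKE 's%'

Result:
id | kind 
---+------
1  | sound
5  | sound
6  | sound
7  | sound
8  | sound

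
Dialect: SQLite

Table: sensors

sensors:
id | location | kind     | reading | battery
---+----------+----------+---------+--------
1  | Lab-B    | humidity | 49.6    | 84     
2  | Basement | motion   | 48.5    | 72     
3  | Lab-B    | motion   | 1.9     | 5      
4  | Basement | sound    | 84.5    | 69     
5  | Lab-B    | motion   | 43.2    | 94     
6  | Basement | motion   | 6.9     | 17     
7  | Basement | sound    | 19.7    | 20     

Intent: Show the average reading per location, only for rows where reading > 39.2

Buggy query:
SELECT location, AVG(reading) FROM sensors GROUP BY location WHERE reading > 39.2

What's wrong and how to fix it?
Bug: WHERE cannot follow GROUP BY

Fix: Move the WHERE clause before GROUP BY

Corrected query:
SELECT location, AVG(reading) FROM sensors WHERE reading > 39.2 GROUP BY location

Result:
location | AVG(reading)
---------+-------------
Basement | 66.5        
Lab-B    | 46.4        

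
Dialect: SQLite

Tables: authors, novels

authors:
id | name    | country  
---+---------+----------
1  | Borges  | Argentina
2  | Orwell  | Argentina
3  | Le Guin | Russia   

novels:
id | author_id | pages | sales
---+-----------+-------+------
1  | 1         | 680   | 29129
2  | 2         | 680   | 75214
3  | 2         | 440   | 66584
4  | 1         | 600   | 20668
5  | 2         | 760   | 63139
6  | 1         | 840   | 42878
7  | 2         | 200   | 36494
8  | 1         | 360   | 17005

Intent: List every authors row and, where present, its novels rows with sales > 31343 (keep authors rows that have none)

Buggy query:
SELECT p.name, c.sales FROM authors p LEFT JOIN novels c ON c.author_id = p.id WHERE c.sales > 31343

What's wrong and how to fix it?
Bug: A WHERE condition on the right-hand table after LEFT JOIN drops unmatched parents

Fix: Put 'c.sales > 31343' in the JOIN's ON clause instead of WHERE

Corrected query:
SELECT p.name, c.sales FROM authors p LEFT JOIN novels c ON c.author_id = p.id AND c.sales > 31343

Result:
name    | sales
--------+------
Borges  | 42878
Orwell  | 36494
Orwell  | 63139
Orwell  | 66584
Orwell  | 75214
Le Guin | NULL 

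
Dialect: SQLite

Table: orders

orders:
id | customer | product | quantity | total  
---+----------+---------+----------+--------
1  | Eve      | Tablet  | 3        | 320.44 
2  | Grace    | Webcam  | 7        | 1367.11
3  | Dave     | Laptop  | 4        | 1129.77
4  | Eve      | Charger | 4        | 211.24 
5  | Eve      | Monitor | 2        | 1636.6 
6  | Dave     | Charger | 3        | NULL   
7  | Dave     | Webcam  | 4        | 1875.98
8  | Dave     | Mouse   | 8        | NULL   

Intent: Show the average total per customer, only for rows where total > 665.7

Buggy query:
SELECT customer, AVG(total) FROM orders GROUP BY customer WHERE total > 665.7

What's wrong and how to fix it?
Bug: Row-level WHERE must come before GROUP BY in the clause order

Fix: Move the WHERE clause before GROUP BY

Corrected query:
SELECT customer, AVG(total) FROM orders WHERE total > 665.7 GROUP BY customer

Result:
customer | AVG(total)
---------+-----------
Dave     | 1502.875  
Eve      | 1636.6    
Grace    | 1367.11   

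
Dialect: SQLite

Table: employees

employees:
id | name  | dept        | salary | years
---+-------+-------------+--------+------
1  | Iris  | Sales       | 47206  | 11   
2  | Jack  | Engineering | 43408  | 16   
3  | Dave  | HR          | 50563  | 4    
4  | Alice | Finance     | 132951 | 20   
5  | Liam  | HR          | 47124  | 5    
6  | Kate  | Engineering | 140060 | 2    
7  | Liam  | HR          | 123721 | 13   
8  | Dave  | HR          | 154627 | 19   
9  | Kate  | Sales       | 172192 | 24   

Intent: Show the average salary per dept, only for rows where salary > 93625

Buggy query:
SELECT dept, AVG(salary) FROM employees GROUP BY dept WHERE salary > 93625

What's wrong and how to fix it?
Bug: Row-level WHERE must come before GROUP BY in the clause order

Fix: Move the WHERE clause before GROUP BY

Corrected query:
SELECT dept, AVG(salary) FROM employees WHERE salary > 93625 GROUP BY dept

Result:
dept        | AVG(salary)
------------+------------
Engineering | 140060     
Finance     | 132951     
HR          | 139174     
Sales       | 172192     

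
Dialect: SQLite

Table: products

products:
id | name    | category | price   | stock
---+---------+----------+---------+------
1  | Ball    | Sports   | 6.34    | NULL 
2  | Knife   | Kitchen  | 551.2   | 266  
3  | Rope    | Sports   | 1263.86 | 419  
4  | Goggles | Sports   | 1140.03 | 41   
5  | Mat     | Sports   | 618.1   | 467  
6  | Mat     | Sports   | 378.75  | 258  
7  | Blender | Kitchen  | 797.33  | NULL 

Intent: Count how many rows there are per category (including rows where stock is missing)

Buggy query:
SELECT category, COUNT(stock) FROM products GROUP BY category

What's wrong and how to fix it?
Bug: COUNT(column) counts non-NULL values only; rows with NULL stock aren't counted

Fix: Use COUNT(*) to count all rows regardless of NULL

Corrected query:
SELECT category, COUNT(*) FROM products GROUP BY category

Result:
category | COUNT(*)
---------+---------
Kitchen  | 2       
Sports   | 5       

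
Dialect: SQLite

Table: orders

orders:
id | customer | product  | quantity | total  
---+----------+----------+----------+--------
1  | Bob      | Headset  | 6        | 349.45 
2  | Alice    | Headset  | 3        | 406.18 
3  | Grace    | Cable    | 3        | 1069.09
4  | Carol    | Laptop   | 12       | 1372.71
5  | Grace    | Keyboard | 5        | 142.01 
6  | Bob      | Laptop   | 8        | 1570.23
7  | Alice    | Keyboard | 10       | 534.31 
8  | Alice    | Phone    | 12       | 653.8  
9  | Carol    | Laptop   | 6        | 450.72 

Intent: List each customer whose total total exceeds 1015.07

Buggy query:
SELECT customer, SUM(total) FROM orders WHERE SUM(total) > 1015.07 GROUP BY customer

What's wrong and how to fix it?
Bug: SUM(total) is an aggregate, but WHERE filters rows before aggregation

Fix: Move the aggregate condition to a HAVING clause

Corrected query:
SELECT customer, SUM(total) FROM orders GROUP BY customer HAVING SUM(total) > 1015.07

Result:
customer | SUM(total)
---------+-----------
Alice    | 1594.29   
Bob      | 1919.68   
Carol    | 1823.43   
Grace    | 1211.1    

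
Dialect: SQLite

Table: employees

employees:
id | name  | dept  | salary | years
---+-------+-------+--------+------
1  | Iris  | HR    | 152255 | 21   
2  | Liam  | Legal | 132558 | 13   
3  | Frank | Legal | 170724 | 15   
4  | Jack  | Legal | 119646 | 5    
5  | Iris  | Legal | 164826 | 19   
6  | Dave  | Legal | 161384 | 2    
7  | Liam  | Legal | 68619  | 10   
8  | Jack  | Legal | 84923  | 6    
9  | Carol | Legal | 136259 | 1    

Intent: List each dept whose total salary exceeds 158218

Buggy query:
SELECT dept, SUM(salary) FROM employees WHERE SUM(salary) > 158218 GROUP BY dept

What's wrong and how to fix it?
Bug: SUM(salary) is an aggregate, but WHERE filters rows before aggregation

Fix: Move the aggregate condition to a HAVING clause

Corrected query:
SELECT dept, SUM(salary) FROM employees GROUP BY dept HAVING SUM(salary) > 158218

Result:
dept  | SUM(salary)
------+------------
Legal | 1038939    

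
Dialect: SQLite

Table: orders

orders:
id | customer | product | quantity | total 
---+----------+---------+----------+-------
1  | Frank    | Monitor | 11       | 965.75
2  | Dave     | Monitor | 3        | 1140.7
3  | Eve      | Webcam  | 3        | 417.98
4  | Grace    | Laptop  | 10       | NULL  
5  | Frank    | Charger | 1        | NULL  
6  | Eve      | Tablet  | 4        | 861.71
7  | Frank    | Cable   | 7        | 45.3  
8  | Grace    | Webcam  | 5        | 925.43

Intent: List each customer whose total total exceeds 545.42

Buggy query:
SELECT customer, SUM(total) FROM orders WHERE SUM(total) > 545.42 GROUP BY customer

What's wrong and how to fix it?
Bug: Aggregate functions cannot appear in a WHERE clause

Fix: Move the aggregate condition to a HAVING clause

Corrected query:
SELECT customer, SUM(total) FROM orders GROUP BY customer HAVING SUM(total) > 545.42

Result:
customer | SUM(total)
---------+-----------
Dave     | 1140.7    
Eve      | 1279.69   
Frank    | 1011.05   
Grace    | 925.43    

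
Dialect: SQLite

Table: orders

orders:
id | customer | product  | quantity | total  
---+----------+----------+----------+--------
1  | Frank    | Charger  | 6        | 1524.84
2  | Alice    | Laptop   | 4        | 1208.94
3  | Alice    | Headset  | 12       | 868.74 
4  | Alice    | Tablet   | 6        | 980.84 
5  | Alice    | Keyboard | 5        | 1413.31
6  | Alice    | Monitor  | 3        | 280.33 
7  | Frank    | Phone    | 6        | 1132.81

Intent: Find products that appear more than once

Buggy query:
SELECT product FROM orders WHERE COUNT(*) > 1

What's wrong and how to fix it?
Bug: WHERE can't reference COUNT(*); aggregates are computed after WHERE

Fix: Group first, then use HAVING for the count condition

Corrected query:
SELECT product FROM orders GROUP BY product HAVING COUNT(*) > 1

Result:
(no rows)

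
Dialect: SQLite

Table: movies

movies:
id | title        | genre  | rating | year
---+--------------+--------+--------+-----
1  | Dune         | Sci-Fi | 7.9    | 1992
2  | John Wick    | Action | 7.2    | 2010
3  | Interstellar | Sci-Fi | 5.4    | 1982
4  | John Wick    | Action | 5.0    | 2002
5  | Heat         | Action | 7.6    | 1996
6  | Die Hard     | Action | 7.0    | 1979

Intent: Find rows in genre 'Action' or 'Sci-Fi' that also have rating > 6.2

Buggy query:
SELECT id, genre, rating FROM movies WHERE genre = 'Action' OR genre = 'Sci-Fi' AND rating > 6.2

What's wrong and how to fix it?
Bug: AND binds tighter than OR, so this parses as genre = 'Action' OR (genre = 'Sci-Fi' AND rating > 6.2)

Fix: Add parentheses around the OR so the AND applies to both alternatives

Corrected query:
SELECT id, genre, rating FROM movies WHERE (genre = 'Action' OR genre = 'Sci-Fi') AND rating > 6.2

Result:
id | genre  | rating
---+--------+-------
1  | Sci-Fi | 7.9   
2  | Action | 7.2   
5  | Action | 7.6   
6  | Action | 7     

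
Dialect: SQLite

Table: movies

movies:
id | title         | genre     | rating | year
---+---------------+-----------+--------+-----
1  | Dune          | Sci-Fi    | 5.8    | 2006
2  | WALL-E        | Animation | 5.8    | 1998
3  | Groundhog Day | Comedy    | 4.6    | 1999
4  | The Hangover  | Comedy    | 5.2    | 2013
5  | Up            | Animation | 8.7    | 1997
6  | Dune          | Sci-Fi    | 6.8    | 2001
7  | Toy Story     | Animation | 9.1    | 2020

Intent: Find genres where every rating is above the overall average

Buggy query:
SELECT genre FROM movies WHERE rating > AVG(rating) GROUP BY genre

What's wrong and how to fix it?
Bug: AVG() is an aggregate; it can't sit directly in WHERE

Fix: Use a subquery for AVG and a HAVING MIN(...) filter so the condition holds for every row in the group

Corrected query:
SELECT genre FROM movies GROUP BY genre HAVING MIN(rating) > (SELECT AVG(rating) FROM movies)

Result:
(no rows)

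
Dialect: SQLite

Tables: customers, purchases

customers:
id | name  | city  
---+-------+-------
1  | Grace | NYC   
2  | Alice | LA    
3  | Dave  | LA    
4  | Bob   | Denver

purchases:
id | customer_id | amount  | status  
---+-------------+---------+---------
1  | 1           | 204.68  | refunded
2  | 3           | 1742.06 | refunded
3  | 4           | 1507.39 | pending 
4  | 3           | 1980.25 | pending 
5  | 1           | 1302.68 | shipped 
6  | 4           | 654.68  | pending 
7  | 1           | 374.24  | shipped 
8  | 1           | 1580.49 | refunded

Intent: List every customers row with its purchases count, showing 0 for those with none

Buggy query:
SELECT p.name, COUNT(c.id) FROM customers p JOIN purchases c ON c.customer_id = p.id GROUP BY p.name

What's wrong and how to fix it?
Bug: An inner join excludes parents with zero children

Fix: Switch to LEFT JOIN to retain unmatched parent rows

Corrected query:
SELECT p.name, COUNT(c.id) FROM customers p LEFT JOIN purchases c ON c.customer_id = p.id GROUP BY p.name

Result:
name  | COUNT(c.id)
------+------------
Alice | 0          
Bob   | 2          
Dave  | 2          
Grace | 4          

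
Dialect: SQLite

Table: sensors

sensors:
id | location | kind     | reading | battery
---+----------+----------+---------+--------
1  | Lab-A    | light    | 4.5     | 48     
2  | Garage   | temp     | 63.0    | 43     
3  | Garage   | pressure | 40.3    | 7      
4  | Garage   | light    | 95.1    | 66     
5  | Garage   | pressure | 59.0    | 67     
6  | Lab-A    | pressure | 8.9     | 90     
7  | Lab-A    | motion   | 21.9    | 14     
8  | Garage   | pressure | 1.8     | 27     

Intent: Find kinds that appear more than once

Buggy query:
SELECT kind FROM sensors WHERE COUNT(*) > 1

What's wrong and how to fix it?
Bug: COUNT(*) is an aggregate and cannot be used in WHERE

Fix: Group first, then use HAVING for the count condition

Corrected query:
SELECT kind FROM sensors GROUP BY kind HAVING COUNT(*) > 1

Result:
kind    
--------
light   
pressure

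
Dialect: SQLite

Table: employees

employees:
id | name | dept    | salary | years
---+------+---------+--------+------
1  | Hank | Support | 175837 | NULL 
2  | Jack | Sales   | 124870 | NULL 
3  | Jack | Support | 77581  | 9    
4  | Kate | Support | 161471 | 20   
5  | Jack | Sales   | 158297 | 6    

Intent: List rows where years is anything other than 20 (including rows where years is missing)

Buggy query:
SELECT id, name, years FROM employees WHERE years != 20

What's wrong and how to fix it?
Bug: Inequality against NULL is unknown, not true; rows with NULL are dropped

Fix: Add an explicit OR years IS NULL to include the missing-value rows

Corrected query:
SELECT id, name, years FROM employees WHERE years != 20 OR years IS NULL

Result:
id | name | years
---+------+------
1  | Hank | NULL 
2  | Jack | NULL 
3  | Jack | 9    
5  | Jack | 6    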